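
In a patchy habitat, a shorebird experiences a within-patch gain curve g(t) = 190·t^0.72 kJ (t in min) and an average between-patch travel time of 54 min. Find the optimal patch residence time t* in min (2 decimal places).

138.86 min

Maximise g(t)/(T+t): set derivative to zero → g'(t)(T+t) = g(t).
g'(t) = 0.72·190·t^-0.28. Setting 0.72·190·t^-0.28 = 190·t^0.72/(54+t) gives 0.72(54+t) = t, so 0.28·t = 0.72×54.
t* = 0.72×54/0.28 = 138.9 min.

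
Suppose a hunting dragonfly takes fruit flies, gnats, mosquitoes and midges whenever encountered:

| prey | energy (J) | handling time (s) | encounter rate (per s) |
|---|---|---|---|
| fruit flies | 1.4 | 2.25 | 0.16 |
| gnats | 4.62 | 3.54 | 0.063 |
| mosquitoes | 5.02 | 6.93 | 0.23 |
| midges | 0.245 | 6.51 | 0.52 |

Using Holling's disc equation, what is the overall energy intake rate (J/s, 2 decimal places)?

R = (0.16×1.4 + 0.063×4.62 + 0.23×5.02 + 0.52×0.245) / (1 + 0.16×2.25 + 0.063×3.54 + 0.23×6.93 + 0.52×6.51) = 1.797/6.562 = 0.2739 J/s.

0.27 J/s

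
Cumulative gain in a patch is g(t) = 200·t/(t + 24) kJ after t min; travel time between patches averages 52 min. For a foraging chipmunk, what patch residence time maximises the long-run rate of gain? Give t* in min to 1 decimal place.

35.3 min

By the marginal value theorem, leave when the instantaneous gain rate g'(t) equals the habitat-wide average g(t)/(T + t).
g'(t) = 200·24/(t + 24)². Setting 200·24/(t+24)² = 200t/[(t+24)(52+t)] gives 24(52+t) = t(t+24), so t² = 24×52 = 1248.
t* = √1248 = 35.33 min.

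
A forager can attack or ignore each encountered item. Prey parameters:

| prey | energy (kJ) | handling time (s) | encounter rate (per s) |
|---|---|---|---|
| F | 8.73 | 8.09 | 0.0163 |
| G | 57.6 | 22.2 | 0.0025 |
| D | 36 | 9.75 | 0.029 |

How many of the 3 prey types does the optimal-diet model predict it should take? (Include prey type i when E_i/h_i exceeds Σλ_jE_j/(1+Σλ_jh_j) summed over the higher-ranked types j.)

E/h in descending order: D 3.69, G 2.59, F 1.08 kJ/s. The optimal diet is the largest prefix of this list for which every included type satisfies E_i/h_i > R on the types above it.
Rate on top 1: 0.8139. G: 2.59 > 0.8139 → include.
Rate on top 2: 0.8877. F: 1.08 > 0.8877 → include.
Optimal diet: D, G, F — 3 of 3 types.

3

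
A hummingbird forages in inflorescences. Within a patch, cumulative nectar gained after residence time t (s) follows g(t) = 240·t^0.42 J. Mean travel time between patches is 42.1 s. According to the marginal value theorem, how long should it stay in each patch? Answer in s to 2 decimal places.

Optimal t* satisfies g'(t*) = g(t*)/(T + t*).
g'(t) = 0.42·240·t^-0.58. Setting 0.42·240·t^-0.58 = 240·t^0.42/(42.1+t) gives 0.42(42.1+t) = t, so 0.58·t = 0.42×42.1.
t* = 0.42×42.1/0.58 = 30.49 s.

30.49 s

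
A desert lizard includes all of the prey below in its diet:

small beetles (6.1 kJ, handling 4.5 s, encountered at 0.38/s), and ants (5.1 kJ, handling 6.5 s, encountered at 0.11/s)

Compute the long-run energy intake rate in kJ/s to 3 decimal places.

R = (0.38×6.1 + 0.11×5.1) / (1 + 0.38×4.5 + 0.11×6.5) = 2.879/3.425 = 0.8406 kJ/s.

0.841 kJ/s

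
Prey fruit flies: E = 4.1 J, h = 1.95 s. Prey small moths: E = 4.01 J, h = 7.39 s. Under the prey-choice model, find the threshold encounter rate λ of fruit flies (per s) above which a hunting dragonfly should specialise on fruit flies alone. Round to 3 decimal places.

The zero-one rule: include small moths iff E₂/h₂ > λE₁/(1+λh₁). Equality gives the switch point.
λE₁h₂ = E₂ + λE₂h₁ ⇒ λ = E₂/(E₁h₂ − E₂h₁) = 4.01/(30.3 − 7.819) = 0.1784 per s.

0.178 per s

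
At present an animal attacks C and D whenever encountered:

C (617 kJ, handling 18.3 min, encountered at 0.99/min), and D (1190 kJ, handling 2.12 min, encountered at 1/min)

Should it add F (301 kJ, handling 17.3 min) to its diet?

No

On C and D alone, R = ΣλE/(1+Σλh) = 1801/21.24 = 84.8 kJ/min.
Profitability of F: 301/17.3 = 17.4 kJ/min.
Since 17.4 < R, time spent handling F is better spent searching.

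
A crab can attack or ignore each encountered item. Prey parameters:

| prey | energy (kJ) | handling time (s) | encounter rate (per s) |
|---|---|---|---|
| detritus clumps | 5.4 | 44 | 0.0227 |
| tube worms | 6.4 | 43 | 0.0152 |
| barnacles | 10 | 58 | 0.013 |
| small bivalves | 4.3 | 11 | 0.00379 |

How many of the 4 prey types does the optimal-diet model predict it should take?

Profitabilities (E/h, kJ/s): small bivalves 0.391, barnacles 0.172, tube worms 0.149, detritus clumps 0.123. Add prey in this order while the next type's profitability exceeds the intake rate on those already taken.
Rate on top 1: 0.01564. barnacles: 0.172 > 0.01564 → include.
Rate on top 2: 0.08147. tube worms: 0.149 > 0.08147 → include.
Rate on top 3: 0.09945. detritus clumps: 0.123 > 0.09945 → include.
Optimal diet: small bivalves, barnacles, tube worms, detritus clumps — 4 of 4 types.

4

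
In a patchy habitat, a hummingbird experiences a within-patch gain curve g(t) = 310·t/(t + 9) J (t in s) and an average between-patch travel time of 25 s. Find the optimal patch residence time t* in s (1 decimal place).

15.0 s

Optimal t* satisfies g'(t*) = g(t*)/(T + t*).
g'(t) = 310·9/(t + 9)². Setting 310·9/(t+9)² = 310t/[(t+9)(25+t)] gives 9(25+t) = t(t+9), so t² = 9×25 = 225.
t* = √225 = 15 s.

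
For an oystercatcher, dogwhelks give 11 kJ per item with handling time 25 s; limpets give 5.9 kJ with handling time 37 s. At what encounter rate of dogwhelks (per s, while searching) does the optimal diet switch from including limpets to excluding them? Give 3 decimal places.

0.023 per s

The zero-one rule: include limpets iff E₂/h₂ > λE₁/(1+λh₁). Equality gives the switch point.
λE₁h₂ = E₂ + λE₂h₁ ⇒ λ = E₂/(E₁h₂ − E₂h₁) = 5.9/(407 − 147.5) = 0.02274 per s.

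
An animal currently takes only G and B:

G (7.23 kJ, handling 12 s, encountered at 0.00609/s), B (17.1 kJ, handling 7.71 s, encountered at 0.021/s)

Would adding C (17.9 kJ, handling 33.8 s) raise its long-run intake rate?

Intake rate on the current diet: R = (0.00609×7.23 + 0.021×17.1) / (1 + 0.00609×12 + 0.021×7.71) = 0.4031/1.235 = 0.3264 kJ/s.
C: E/h = 17.9/33.8 = 0.5296 kJ/s.
0.5296 > 0.3264, so adding C raises the average — include it.

Yes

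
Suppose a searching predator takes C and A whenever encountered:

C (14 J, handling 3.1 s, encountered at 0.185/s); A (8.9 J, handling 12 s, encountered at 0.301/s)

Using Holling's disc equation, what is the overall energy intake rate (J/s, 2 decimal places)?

Energy encountered per unit search time: 0.185×14 + 0.301×8.9 = 5.269 J/s.
Handling time per unit search time: 0.185×3.1 + 0.301×12 = 4.186.
Rate = 5.269/(1 + 4.186) = 1.016 J/s.

1.02 J/s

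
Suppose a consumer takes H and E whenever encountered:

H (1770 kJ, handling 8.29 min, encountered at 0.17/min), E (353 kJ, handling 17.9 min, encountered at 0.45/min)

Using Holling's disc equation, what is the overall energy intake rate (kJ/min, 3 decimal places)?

43.935 kJ/min

R = (0.17×1770 + 0.45×353) / (1 + 0.17×8.29 + 0.45×17.9) = 459.8/10.46 = 43.94 kJ/min.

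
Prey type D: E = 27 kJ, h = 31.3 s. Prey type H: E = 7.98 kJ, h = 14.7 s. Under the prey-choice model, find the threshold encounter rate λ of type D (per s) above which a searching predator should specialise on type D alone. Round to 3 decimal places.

0.054 per s

Drop type H once their profitability E₂/h₂ falls below the rate achievable on type D alone: E₂/h₂ = λE₁/(1 + λh₁).
Solve for λ: λE₁h₂ = E₂(1 + λh₁) → λ(E₁h₂ − E₂h₁) = E₂ → λ = E₂/(E₁h₂ − E₂h₁).
λ = 7.98/(27×14.7 − 7.98×31.3) = 7.98/147.1 = 0.05424 per s.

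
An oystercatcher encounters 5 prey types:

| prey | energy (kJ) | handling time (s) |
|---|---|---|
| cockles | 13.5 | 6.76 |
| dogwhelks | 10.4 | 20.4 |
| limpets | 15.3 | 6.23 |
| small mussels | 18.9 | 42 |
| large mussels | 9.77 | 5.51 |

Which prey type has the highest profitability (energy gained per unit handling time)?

limpets

Profitability E/h (kJ/s): cockles = 13.5/6.76 = 2, dogwhelks = 10.4/20.4 = 0.51, limpets = 15.3/6.23 = 2.46, small mussels = 18.9/42 = 0.45, large mussels = 9.77/5.51 = 1.77.
Ranked: limpets > cockles > large mussels > dogwhelks > small mussels.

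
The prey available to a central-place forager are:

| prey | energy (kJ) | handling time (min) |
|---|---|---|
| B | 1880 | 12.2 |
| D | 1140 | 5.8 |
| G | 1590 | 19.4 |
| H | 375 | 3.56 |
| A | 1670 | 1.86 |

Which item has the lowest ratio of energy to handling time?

Profitability E/h (kJ/min): B = 1880/12.2 = 154, D = 1140/5.8 = 197, G = 1590/19.4 = 82, H = 375/3.56 = 105, A = 1670/1.86 = 898.
Ranked: A > D > B > H > G.

G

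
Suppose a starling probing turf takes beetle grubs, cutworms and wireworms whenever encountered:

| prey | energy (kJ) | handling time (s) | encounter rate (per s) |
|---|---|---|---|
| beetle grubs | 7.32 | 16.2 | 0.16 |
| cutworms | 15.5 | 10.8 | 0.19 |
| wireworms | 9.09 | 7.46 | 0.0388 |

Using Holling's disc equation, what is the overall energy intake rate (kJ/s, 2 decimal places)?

R = (0.16×7.32 + 0.19×15.5 + 0.0388×9.09) / (1 + 0.16×16.2 + 0.19×10.8 + 0.0388×7.46) = 4.469/5.933 = 0.7532 kJ/s.

0.75 kJ/s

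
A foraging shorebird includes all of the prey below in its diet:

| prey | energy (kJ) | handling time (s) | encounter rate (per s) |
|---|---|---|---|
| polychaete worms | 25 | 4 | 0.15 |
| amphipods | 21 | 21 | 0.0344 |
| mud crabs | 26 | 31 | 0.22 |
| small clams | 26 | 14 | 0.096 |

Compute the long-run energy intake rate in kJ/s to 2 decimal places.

1.21 kJ/s

R = (0.15×25 + 0.0344×21 + 0.22×26 + 0.096×26) / (1 + 0.15×4 + 0.0344×21 + 0.22×31 + 0.096×14) = 12.69/10.49 = 1.21 kJ/s.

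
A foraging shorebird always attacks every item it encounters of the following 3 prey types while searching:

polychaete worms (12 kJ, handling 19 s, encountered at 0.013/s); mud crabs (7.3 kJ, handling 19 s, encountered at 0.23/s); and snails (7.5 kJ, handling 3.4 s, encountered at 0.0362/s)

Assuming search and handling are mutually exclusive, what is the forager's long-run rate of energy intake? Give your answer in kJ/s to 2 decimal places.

0.37 kJ/s

R = Σλ_iE_i / (1 + Σλ_ih_i)
Numerator: 0.013×12 + 0.23×7.3 + 0.0362×7.5 = 2.107
Denominator: 1 + 0.013×19 + 0.23×19 + 0.0362×3.4 = 5.74
R = 2.107/5.74 = 0.367 kJ/s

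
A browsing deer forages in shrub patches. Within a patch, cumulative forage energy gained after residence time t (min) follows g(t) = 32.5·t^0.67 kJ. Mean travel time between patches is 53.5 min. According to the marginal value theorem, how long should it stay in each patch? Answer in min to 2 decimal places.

Optimal t* satisfies g'(t*) = g(t*)/(T + t*).
g'(t) = 0.67·32.5·t^-0.33. Setting 0.67·32.5·t^-0.33 = 32.5·t^0.67/(53.5+t) gives 0.67(53.5+t) = t, so 0.33·t = 0.67×53.5.
t* = 0.67×53.5/0.33 = 108.6 min.

108.62 min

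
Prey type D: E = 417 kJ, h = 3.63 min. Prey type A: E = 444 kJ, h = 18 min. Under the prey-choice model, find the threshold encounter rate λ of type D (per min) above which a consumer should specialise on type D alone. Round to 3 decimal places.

0.075 per min

The zero-one rule: include type A iff E₂/h₂ > λE₁/(1+λh₁). Equality gives the switch point.
λE₁h₂ = E₂ + λE₂h₁ ⇒ λ = E₂/(E₁h₂ − E₂h₁) = 444/(7506 − 1612) = 0.07533 per min.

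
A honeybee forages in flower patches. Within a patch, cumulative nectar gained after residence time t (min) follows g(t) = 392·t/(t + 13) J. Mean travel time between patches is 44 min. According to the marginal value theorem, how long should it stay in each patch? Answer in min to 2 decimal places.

23.92 min

Optimal t* satisfies g'(t*) = g(t*)/(T + t*).
g'(t) = 392·13/(t + 13)². Setting 392·13/(t+13)² = 392t/[(t+13)(44+t)] gives 13(44+t) = t(t+13), so t² = 13×44 = 572.
t* = √572 = 23.92 min.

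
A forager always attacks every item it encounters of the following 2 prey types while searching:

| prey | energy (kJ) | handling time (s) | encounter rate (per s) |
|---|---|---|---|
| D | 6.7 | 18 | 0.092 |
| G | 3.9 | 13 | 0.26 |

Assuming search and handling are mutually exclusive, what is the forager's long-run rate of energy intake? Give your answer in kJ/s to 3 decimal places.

0.270 kJ/s

R = (0.092×6.7 + 0.26×3.9) / (1 + 0.092×18 + 0.26×13) = 1.63/6.036 = 0.2701 kJ/s.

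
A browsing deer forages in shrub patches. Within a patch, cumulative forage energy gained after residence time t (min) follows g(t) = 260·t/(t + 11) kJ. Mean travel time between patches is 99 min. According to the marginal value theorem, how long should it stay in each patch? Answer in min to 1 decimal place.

33.0 min

Optimal t* satisfies g'(t*) = g(t*)/(T + t*).
g'(t) = 260·11/(t + 11)². Setting 260·11/(t+11)² = 260t/[(t+11)(99+t)] gives 11(99+t) = t(t+11), so t² = 11×99 = 1089.
t* = √1089 = 33 min.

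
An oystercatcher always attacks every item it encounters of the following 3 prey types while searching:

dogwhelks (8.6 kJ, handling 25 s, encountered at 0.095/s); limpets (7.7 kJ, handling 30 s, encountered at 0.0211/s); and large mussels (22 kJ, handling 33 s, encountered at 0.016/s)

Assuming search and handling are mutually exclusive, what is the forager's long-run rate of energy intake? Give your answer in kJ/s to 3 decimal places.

R = Σλ_iE_i / (1 + Σλ_ih_i)
Numerator: 0.095×8.6 + 0.0211×7.7 + 0.016×22 = 1.331
Denominator: 1 + 0.095×25 + 0.0211×30 + 0.016×33 = 4.536
R = 1.331/4.536 = 0.2935 kJ/s

0.294 kJ/s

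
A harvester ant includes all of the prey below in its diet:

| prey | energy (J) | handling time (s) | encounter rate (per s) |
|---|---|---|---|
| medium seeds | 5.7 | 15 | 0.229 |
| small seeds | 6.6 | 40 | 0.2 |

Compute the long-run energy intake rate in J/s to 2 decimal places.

R = (0.229×5.7 + 0.2×6.6) / (1 + 0.229×15 + 0.2×40) = 2.625/12.44 = 0.2111 J/s.

0.21 J/s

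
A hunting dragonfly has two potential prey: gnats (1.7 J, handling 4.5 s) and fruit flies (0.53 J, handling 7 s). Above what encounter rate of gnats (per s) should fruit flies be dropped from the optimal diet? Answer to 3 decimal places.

0.056 per s

The zero-one rule: include fruit flies iff E₂/h₂ > λE₁/(1+λh₁). Equality gives the switch point.
λE₁h₂ = E₂ + λE₂h₁ ⇒ λ = E₂/(E₁h₂ − E₂h₁) = 0.53/(11.9 − 2.385) = 0.0557 per s.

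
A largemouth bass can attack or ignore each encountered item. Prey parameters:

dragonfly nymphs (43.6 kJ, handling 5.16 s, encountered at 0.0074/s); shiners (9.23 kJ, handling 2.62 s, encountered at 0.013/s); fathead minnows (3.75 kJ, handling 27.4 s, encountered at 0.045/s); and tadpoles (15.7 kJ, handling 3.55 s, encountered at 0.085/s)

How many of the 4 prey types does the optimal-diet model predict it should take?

3

Rank by E/h (kJ/s): dragonfly nymphs 8.45, tadpoles 4.42, shiners 3.52, fathead minnows 0.137. Include each in turn until the next type's E/h falls below the running intake rate.
Rate on top 1: 0.3108. tadpoles: 4.42 > 0.3108 → include.
Rate on top 2: 1.237. shiners: 3.52 > 1.237 → include.
Rate on top 3: 1.293. fathead minnows: 0.137 < 1.293 → exclude; stop.
Optimal diet: dragonfly nymphs, tadpoles, shiners — 3 of 4 types.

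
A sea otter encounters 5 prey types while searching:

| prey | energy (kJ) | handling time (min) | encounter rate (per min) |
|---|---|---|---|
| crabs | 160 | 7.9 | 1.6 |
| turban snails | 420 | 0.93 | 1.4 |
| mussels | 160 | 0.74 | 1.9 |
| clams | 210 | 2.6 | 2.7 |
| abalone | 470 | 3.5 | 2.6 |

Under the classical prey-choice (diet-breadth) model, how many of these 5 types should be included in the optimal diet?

E/h in descending order: turban snails 452, mussels 216, abalone 134, clams 80.8, crabs 20.3 kJ/min. The optimal diet is the largest prefix of this list for which every included type satisfies E_i/h_i > R on the types above it.
Rate on top 1: 255.4. mussels: 216 < 255.4 → exclude; stop.
Optimal diet: turban snails — 1 of 5 types.

1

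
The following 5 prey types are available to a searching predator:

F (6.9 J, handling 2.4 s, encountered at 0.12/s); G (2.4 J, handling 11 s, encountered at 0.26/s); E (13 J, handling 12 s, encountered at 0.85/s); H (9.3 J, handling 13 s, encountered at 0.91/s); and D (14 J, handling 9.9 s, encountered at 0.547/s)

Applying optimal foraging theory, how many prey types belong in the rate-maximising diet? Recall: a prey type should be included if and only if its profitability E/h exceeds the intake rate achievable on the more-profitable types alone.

E/h in descending order: F 2.88, D 1.41, E 1.08, H 0.715, G 0.218 J/s. The optimal diet is the largest prefix of this list for which every included type satisfies E_i/h_i > R on the types above it.
Rate on top 1: 0.6429. D: 1.41 > 0.6429 → include.
Rate on top 2: 1.266. E: 1.08 < 1.266 → exclude; stop.
Optimal diet: F, D — 2 of 5 types.

2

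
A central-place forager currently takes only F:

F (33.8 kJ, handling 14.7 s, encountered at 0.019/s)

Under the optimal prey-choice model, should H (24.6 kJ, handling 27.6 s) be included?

On F alone, R = ΣλE/(1+Σλh) = 0.6422/1.279 = 0.502 kJ/s.
Profitability of H: 24.6/27.6 = 0.8913 kJ/s.
0.8913 > 0.502, so adding H raises the average — include it.

Yes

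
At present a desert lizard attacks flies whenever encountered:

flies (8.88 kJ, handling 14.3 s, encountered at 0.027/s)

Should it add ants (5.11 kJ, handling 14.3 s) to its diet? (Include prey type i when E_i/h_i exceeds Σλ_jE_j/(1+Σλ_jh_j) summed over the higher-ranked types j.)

Yes

Intake rate on the current diet: R = (0.027×8.88) / (1 + 0.027×14.3) = 0.2398/1.386 = 0.173 kJ/s.
ants: E/h = 5.11/14.3 = 0.3573 kJ/s.
0.3573 > 0.173, so adding ants raises the average — include it.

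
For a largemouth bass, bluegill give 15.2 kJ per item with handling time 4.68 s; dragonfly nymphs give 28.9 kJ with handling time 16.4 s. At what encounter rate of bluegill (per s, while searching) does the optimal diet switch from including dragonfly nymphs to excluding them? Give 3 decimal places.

Drop dragonfly nymphs once their profitability E₂/h₂ falls below the rate achievable on bluegill alone: E₂/h₂ = λE₁/(1 + λh₁).
Solve for λ: λE₁h₂ = E₂(1 + λh₁) → λ(E₁h₂ − E₂h₁) = E₂ → λ = E₂/(E₁h₂ − E₂h₁).
λ = 28.9/(15.2×16.4 − 28.9×4.68) = 28.9/114 = 0.2534 per s.

0.253 per s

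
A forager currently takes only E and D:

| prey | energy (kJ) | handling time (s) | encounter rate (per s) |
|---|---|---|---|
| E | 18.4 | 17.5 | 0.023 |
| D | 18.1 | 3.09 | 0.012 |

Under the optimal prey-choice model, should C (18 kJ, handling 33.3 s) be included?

On E and D alone, R = ΣλE/(1+Σλh) = 0.6404/1.44 = 0.4449 kJ/s.
C: E/h = 18/33.3 = 0.5405 kJ/s.
0.5405 > 0.4449, so adding C raises the average — include it.

Yes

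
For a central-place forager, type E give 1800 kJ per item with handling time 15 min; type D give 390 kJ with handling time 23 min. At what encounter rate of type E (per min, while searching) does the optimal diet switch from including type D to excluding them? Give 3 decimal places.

The zero-one rule: include type D iff E₂/h₂ > λE₁/(1+λh₁). Equality gives the switch point.
λE₁h₂ = E₂ + λE₂h₁ ⇒ λ = E₂/(E₁h₂ − E₂h₁) = 390/(4.14e+04 − 5850) = 0.01097 per min.

0.011 per min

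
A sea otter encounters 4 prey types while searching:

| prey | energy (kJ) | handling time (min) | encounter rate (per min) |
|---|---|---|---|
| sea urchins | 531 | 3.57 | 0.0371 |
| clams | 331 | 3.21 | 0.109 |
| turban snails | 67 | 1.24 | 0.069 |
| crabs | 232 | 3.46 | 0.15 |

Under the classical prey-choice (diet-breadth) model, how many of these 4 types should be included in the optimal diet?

Rank by E/h (kJ/min): sea urchins 149, clams 103, crabs 67.1, turban snails 54. Include each in turn until the next type's E/h falls below the running intake rate.
Rate on top 1: 17.4. clams: 103 > 17.4 → include.
Rate on top 2: 37.63. crabs: 67.1 > 37.63 → include.
Rate on top 3: 45.26. turban snails: 54 > 45.26 → include.
Optimal diet: sea urchins, clams, crabs, turban snails — 4 of 4 types.

4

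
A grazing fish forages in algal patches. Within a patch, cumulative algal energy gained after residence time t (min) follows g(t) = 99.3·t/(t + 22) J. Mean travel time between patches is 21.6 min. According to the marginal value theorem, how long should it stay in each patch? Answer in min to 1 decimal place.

21.8 min

Maximise g(t)/(T+t): set derivative to zero → g'(t)(T+t) = g(t).
g'(t) = 99.3·22/(t + 22)². Setting 99.3·22/(t+22)² = 99.3t/[(t+22)(21.6+t)] gives 22(21.6+t) = t(t+22), so t² = 22×21.6 = 475.2.
t* = √475.2 = 21.8 min.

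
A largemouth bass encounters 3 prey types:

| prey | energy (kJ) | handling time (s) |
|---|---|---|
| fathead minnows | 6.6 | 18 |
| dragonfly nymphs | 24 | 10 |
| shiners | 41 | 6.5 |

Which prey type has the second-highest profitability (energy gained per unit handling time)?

Profitability E/h (kJ/s): fathead minnows = 6.6/18 = 0.367, dragonfly nymphs = 24/10 = 2.4, shiners = 41/6.5 = 6.31.
Ranked: shiners > dragonfly nymphs > fathead minnows.

dragonfly nymphs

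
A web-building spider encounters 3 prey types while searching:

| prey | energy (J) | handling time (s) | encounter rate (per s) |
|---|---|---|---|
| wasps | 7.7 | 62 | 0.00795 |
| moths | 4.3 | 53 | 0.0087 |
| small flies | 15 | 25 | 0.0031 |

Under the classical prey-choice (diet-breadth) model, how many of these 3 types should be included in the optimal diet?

Profitabilities (E/h, J/s): small flies 0.6, wasps 0.124, moths 0.0811. Add prey in this order while the next type's profitability exceeds the intake rate on those already taken.
Rate on top 1: 0.04316. wasps: 0.124 > 0.04316 → include.
Rate on top 2: 0.06859. moths: 0.0811 > 0.06859 → include.
Optimal diet: small flies, wasps, moths — 3 of 3 types.

3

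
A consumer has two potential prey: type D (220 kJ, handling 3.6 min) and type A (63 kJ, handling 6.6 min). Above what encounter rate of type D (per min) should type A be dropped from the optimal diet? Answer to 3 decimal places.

0.051 per min

The zero-one rule: include type A iff E₂/h₂ > λE₁/(1+λh₁). Equality gives the switch point.
λE₁h₂ = E₂ + λE₂h₁ ⇒ λ = E₂/(E₁h₂ − E₂h₁) = 63/(1452 − 226.8) = 0.05142 per min.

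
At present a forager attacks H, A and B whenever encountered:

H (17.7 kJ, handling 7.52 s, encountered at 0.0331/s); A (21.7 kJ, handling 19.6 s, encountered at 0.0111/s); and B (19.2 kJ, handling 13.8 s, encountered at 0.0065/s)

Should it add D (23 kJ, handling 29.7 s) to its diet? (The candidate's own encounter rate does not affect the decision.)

Yes

Current rate: (0.0331×17.7 + 0.0111×21.7 + 0.0065×19.2)/(1 + 0.0331×7.52 + 0.0111×19.6 + 0.0065×13.8) = 0.6115 kJ/s.
D: E/h = 23/29.7 = 0.7744 kJ/s.
Since 0.7744 > R, including D increases the long-run rate.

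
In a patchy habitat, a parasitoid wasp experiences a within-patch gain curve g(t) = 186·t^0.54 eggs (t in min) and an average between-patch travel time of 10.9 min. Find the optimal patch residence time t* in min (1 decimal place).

Maximise g(t)/(T+t): set derivative to zero → g'(t)(T+t) = g(t).
g'(t) = 0.54·186·t^-0.46. Setting 0.54·186·t^-0.46 = 186·t^0.54/(10.9+t) gives 0.54(10.9+t) = t, so 0.46·t = 0.54×10.9.
t* = 0.54×10.9/0.46 = 12.8 min.

12.8 min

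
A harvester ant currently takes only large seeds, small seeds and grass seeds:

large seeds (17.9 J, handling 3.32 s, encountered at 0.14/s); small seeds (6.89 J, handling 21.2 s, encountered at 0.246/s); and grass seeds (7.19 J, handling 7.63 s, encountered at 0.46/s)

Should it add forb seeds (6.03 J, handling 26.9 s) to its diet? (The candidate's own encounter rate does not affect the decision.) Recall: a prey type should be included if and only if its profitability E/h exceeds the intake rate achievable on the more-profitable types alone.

Intake rate on the current diet: R = (0.14×17.9 + 0.246×6.89 + 0.46×7.19) / (1 + 0.14×3.32 + 0.246×21.2 + 0.46×7.63) = 7.508/10.19 = 0.7368 J/s.
forb seeds: E/h = 6.03/26.9 = 0.2242 J/s.
Since 0.2242 < R, time spent handling forb seeds is better spent searching.

No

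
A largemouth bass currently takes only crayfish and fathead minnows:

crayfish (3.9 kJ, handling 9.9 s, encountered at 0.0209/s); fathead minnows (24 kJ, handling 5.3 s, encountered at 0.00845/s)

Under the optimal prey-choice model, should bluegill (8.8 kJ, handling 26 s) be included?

On crayfish and fathead minnows alone, R = ΣλE/(1+Σλh) = 0.2843/1.252 = 0.2271 kJ/s.
Profitability of bluegill: 8.8/26 = 0.3385 kJ/s.
Since 0.3385 > R, including bluegill increases the long-run rate.

Yes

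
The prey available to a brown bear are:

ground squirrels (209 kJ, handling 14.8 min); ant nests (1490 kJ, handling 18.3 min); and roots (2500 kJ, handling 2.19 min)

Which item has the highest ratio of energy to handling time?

In descending order of E/h:
roots: 2500/2.19 = 1.14e+03 kJ/min
ant nests: 1490/18.3 = 81.4 kJ/min
ground squirrels: 209/14.8 = 14.1 kJ/min

roots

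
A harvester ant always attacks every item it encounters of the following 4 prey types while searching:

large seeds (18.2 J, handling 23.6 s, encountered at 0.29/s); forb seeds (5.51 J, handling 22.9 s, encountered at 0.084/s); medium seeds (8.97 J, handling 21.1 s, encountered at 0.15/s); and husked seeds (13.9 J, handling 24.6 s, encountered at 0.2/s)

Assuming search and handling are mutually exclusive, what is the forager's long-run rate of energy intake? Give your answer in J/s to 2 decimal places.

0.55 J/s

Energy encountered per unit search time: 0.29×18.2 + 0.084×5.51 + 0.15×8.97 + 0.2×13.9 = 9.866 J/s.
Handling time per unit search time: 0.29×23.6 + 0.084×22.9 + 0.15×21.1 + 0.2×24.6 = 16.85.
Rate = 9.866/(1 + 16.85) = 0.5527 J/s.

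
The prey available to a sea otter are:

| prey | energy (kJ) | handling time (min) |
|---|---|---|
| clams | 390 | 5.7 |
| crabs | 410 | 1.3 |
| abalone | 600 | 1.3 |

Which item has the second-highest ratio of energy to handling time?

crabs

Profitability E/h (kJ/min): clams = 390/5.7 = 68.4, crabs = 410/1.3 = 315, abalone = 600/1.3 = 462.
Ranked: abalone > crabs > clams.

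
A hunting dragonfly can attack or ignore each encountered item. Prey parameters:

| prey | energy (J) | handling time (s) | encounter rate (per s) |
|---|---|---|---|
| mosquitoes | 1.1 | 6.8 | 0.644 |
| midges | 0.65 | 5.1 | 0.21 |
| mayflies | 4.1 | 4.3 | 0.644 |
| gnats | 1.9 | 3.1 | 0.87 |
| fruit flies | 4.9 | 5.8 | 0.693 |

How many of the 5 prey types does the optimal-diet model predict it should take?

Profitabilities (E/h, J/s): mayflies 0.953, fruit flies 0.845, gnats 0.613, mosquitoes 0.162, midges 0.127. Add prey in this order while the next type's profitability exceeds the intake rate on those already taken.
Rate on top 1: 0.7005. fruit flies: 0.845 > 0.7005 → include.
Rate on top 2: 0.775. gnats: 0.613 < 0.775 → exclude; stop.
Optimal diet: mayflies, fruit flies — 2 of 5 types.

2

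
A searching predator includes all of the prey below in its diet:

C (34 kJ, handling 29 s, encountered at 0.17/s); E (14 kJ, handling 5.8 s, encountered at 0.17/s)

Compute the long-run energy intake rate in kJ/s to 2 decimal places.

Energy encountered per unit search time: 0.17×34 + 0.17×14 = 8.16 kJ/s.
Handling time per unit search time: 0.17×29 + 0.17×5.8 = 5.916.
Rate = 8.16/(1 + 5.916) = 1.18 kJ/s.

1.18 kJ/s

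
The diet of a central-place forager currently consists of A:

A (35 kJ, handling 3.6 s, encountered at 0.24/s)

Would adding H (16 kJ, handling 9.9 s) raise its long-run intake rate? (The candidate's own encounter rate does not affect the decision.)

Intake rate on the current diet: R = (0.24×35) / (1 + 0.24×3.6) = 8.4/1.864 = 4.506 kJ/s.
Profitability of H: 16/9.9 = 1.616 kJ/s.
Since 1.616 < R, time spent handling H is better spent searching.

No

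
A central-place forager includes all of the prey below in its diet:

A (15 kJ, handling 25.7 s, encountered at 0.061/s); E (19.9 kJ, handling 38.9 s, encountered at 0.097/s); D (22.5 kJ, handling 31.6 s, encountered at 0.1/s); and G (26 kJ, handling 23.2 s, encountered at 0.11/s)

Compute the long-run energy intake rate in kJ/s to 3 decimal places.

0.660 kJ/s

R = Σλ_iE_i / (1 + Σλ_ih_i)
Numerator: 0.061×15 + 0.097×19.9 + 0.1×22.5 + 0.11×26 = 7.955
Denominator: 1 + 0.061×25.7 + 0.097×38.9 + 0.1×31.6 + 0.11×23.2 = 12.05
R = 7.955/12.05 = 0.66 kJ/s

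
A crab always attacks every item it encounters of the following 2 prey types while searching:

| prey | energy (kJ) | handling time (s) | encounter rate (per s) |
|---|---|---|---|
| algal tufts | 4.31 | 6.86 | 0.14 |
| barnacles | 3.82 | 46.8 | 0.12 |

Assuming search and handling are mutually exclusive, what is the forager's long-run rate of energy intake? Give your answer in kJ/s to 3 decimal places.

0.140 kJ/s

R = Σλ_iE_i / (1 + Σλ_ih_i)
Numerator: 0.14×4.31 + 0.12×3.82 = 1.062
Denominator: 1 + 0.14×6.86 + 0.12×46.8 = 7.576
R = 1.062/7.576 = 0.1401 kJ/s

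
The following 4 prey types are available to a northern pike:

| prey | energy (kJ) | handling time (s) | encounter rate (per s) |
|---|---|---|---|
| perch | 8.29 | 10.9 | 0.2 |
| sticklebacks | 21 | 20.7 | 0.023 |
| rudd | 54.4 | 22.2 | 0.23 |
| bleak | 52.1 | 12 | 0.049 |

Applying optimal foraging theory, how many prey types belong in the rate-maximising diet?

E/h in descending order: bleak 4.34, rudd 2.45, sticklebacks 1.01, perch 0.761 kJ/s. The optimal diet is the largest prefix of this list for which every included type satisfies E_i/h_i > R on the types above it.
Rate on top 1: 1.608. rudd: 2.45 > 1.608 → include.
Rate on top 2: 2.251. sticklebacks: 1.01 < 2.251 → exclude; stop.
Optimal diet: bleak, rudd — 2 of 4 types.

2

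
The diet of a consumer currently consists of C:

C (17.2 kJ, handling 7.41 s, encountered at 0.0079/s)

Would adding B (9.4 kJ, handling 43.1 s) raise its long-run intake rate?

Intake rate on the current diet: R = (0.0079×17.2) / (1 + 0.0079×7.41) = 0.1359/1.059 = 0.1284 kJ/s.
B: E/h = 9.4/43.1 = 0.2181 kJ/s.
Since 0.2181 > R, including B increases the long-run rate.

Yes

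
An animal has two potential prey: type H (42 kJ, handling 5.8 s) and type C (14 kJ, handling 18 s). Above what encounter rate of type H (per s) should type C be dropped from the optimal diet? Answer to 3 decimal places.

0.021 per s

The zero-one rule: include type C iff E₂/h₂ > λE₁/(1+λh₁). Equality gives the switch point.
λE₁h₂ = E₂ + λE₂h₁ ⇒ λ = E₂/(E₁h₂ − E₂h₁) = 14/(756 − 81.2) = 0.02075 per s.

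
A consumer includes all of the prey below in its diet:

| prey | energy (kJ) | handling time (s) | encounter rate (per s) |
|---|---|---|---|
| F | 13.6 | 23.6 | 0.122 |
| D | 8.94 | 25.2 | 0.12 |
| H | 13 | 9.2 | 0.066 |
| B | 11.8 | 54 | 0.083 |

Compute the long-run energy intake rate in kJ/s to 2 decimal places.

0.38 kJ/s

Energy encountered per unit search time: 0.122×13.6 + 0.12×8.94 + 0.066×13 + 0.083×11.8 = 4.569 kJ/s.
Handling time per unit search time: 0.122×23.6 + 0.12×25.2 + 0.066×9.2 + 0.083×54 = 10.99.
Rate = 4.569/(1 + 10.99) = 0.381 kJ/s.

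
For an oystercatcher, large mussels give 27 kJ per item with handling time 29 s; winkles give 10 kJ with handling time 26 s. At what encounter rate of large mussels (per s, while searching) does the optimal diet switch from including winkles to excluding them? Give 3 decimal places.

0.024 per s

The zero-one rule: include winkles iff E₂/h₂ > λE₁/(1+λh₁). Equality gives the switch point.
λE₁h₂ = E₂ + λE₂h₁ ⇒ λ = E₂/(E₁h₂ − E₂h₁) = 10/(702 − 290) = 0.02427 per s.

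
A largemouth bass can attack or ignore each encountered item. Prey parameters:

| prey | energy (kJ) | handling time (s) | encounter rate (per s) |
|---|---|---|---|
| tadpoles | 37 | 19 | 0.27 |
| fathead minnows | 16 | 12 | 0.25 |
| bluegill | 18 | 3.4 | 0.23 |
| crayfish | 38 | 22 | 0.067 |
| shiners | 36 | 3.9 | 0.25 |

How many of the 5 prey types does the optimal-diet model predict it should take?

Profitabilities (E/h, kJ/s): shiners 9.23, bluegill 5.29, tadpoles 1.95, crayfish 1.73, fathead minnows 1.33. Add prey in this order while the next type's profitability exceeds the intake rate on those already taken.
Rate on top 1: 4.557. bluegill: 5.29 > 4.557 → include.
Rate on top 2: 4.766. tadpoles: 1.95 < 4.766 → exclude; stop.
Optimal diet: shiners, bluegill — 2 of 5 types.

2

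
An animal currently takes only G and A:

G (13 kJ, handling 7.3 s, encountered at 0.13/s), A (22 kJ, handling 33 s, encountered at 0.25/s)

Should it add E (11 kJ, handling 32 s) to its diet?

Intake rate on the current diet: R = (0.13×13 + 0.25×22) / (1 + 0.13×7.3 + 0.25×33) = 7.19/10.2 = 0.705 kJ/s.
E: E/h = 11/32 = 0.3438 kJ/s.
Since 0.3438 < R, time spent handling E is better spent searching.

No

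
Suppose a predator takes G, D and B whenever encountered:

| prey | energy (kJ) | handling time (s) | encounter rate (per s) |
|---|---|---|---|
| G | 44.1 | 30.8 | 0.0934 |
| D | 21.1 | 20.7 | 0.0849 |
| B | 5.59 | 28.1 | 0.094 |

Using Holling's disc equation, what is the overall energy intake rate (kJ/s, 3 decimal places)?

0.778 kJ/s

Energy encountered per unit search time: 0.0934×44.1 + 0.0849×21.1 + 0.094×5.59 = 6.436 kJ/s.
Handling time per unit search time: 0.0934×30.8 + 0.0849×20.7 + 0.094×28.1 = 7.276.
Rate = 6.436/(1 + 7.276) = 0.7777 kJ/s.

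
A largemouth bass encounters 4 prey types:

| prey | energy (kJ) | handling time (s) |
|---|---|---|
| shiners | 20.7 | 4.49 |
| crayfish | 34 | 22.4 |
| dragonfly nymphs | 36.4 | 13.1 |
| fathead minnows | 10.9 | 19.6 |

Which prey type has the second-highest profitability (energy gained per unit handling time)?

In descending order of E/h:
shiners: 20.7/4.49 = 4.61 kJ/s
dragonfly nymphs: 36.4/13.1 = 2.78 kJ/s
crayfish: 34/22.4 = 1.52 kJ/s
fathead minnows: 10.9/19.6 = 0.556 kJ/s

dragonfly nymphs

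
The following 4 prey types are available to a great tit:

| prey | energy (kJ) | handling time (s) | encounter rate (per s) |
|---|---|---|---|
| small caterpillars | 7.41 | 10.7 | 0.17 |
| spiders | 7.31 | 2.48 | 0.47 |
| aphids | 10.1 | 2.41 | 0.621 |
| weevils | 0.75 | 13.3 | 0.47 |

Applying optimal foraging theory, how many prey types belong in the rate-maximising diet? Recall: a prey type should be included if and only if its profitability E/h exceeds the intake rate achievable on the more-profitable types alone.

E/h in descending order: aphids 4.19, spiders 2.95, small caterpillars 0.693, weevils 0.0564 kJ/s. The optimal diet is the largest prefix of this list for which every included type satisfies E_i/h_i > R on the types above it.
Rate on top 1: 2.512. spiders: 2.95 > 2.512 → include.
Rate on top 2: 2.651. small caterpillars: 0.693 < 2.651 → exclude; stop.
Optimal diet: aphids, spiders — 2 of 4 types.

2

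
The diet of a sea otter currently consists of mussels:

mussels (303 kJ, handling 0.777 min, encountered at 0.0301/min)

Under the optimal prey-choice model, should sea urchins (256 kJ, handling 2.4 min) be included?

Intake rate on the current diet: R = (0.0301×303) / (1 + 0.0301×0.777) = 9.12/1.023 = 8.912 kJ/min.
Profitability of sea urchins: 256/2.4 = 106.7 kJ/min.
106.7 > 8.912, so adding sea urchins raises the average — include it.

Yes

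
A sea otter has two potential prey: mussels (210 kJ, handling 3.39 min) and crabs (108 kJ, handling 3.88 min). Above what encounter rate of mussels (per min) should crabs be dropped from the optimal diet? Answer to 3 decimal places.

The zero-one rule: include crabs iff E₂/h₂ > λE₁/(1+λh₁). Equality gives the switch point.
λE₁h₂ = E₂ + λE₂h₁ ⇒ λ = E₂/(E₁h₂ − E₂h₁) = 108/(814.8 − 366.1) = 0.2407 per min.

0.241 per min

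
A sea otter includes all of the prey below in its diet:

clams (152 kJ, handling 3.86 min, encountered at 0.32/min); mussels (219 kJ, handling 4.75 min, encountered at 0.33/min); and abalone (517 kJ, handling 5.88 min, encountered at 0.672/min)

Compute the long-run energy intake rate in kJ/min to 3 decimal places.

R = Σλ_iE_i / (1 + Σλ_ih_i)
Numerator: 0.32×152 + 0.33×219 + 0.672×517 = 468.3
Denominator: 1 + 0.32×3.86 + 0.33×4.75 + 0.672×5.88 = 7.754
R = 468.3/7.754 = 60.4 kJ/min

60.399 kJ/min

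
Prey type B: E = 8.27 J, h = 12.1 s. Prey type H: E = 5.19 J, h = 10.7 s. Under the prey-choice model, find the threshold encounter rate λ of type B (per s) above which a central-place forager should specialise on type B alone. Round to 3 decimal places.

0.202 per s

At the threshold, the rate on type B alone equals the profitability of type H: λ·8.27/(1 + λ·12.1) = 5.19/10.7 = 0.485.
Rearranging, λ(8.27 − 0.485×12.1) = 0.485, so λ = 0.485/2.401 = 0.202 per s.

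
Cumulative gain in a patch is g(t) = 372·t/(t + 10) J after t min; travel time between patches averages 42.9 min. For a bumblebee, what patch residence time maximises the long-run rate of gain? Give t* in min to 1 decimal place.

20.7 min

Maximise g(t)/(T+t): set derivative to zero → g'(t)(T+t) = g(t).
g'(t) = 372·10/(t + 10)². Setting 372·10/(t+10)² = 372t/[(t+10)(42.9+t)] gives 10(42.9+t) = t(t+10), so t² = 10×42.9 = 429.
t* = √429 = 20.71 min.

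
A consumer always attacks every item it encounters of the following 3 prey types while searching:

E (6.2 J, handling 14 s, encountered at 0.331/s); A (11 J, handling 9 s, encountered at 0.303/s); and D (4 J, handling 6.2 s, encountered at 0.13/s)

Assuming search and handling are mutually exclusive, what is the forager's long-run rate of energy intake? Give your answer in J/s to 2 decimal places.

R = (0.331×6.2 + 0.303×11 + 0.13×4) / (1 + 0.331×14 + 0.303×9 + 0.13×6.2) = 5.905/9.167 = 0.6442 J/s.

0.64 J/s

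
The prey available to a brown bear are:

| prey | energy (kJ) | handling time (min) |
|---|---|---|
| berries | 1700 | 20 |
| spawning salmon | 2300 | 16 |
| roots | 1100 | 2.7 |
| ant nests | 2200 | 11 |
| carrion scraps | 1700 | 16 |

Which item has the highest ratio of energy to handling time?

roots

Profitability E/h (kJ/min): berries = 1700/20 = 85, spawning salmon = 2300/16 = 144, roots = 1100/2.7 = 407, ant nests = 2200/11 = 200, carrion scraps = 1700/16 = 106.
Ranked: roots > ant nests > spawning salmon > carrion scraps > berries.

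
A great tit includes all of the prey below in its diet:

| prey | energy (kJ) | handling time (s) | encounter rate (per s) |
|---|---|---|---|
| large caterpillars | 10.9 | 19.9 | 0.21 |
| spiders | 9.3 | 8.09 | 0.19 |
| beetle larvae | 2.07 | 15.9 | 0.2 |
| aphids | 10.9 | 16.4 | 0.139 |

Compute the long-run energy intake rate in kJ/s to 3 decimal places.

0.492 kJ/s

R = (0.21×10.9 + 0.19×9.3 + 0.2×2.07 + 0.139×10.9) / (1 + 0.21×19.9 + 0.19×8.09 + 0.2×15.9 + 0.139×16.4) = 5.985/12.18 = 0.4916 kJ/s.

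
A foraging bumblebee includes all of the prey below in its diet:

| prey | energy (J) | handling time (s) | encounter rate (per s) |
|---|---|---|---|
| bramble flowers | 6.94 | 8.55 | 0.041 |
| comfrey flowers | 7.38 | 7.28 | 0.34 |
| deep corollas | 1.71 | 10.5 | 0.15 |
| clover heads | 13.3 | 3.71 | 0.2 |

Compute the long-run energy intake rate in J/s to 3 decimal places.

Energy encountered per unit search time: 0.041×6.94 + 0.34×7.38 + 0.15×1.71 + 0.2×13.3 = 5.71 J/s.
Handling time per unit search time: 0.041×8.55 + 0.34×7.28 + 0.15×10.5 + 0.2×3.71 = 5.143.
Rate = 5.71/(1 + 5.143) = 0.9296 J/s.

0.930 J/s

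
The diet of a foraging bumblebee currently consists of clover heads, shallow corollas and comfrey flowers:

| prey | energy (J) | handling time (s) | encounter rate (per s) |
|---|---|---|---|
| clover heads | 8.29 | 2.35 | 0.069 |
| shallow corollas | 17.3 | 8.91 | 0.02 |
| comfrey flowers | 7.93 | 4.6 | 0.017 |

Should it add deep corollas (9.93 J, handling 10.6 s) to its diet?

Intake rate on the current diet: R = (0.069×8.29 + 0.02×17.3 + 0.017×7.93) / (1 + 0.069×2.35 + 0.02×8.91 + 0.017×4.6) = 1.053/1.419 = 0.7422 J/s.
deep corollas: E/h = 9.93/10.6 = 0.9368 J/s.
0.9368 > 0.7422, so adding deep corollas raises the average — include it.

Yes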